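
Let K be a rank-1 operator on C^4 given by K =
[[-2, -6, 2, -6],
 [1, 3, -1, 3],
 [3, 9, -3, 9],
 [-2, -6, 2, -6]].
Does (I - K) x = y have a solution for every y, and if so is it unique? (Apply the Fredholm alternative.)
(I - K) is invertible (det(I - K) = 9 ≠ 0), so for every y in C^4 the equation (I - K) x = y has a unique solution.

K has rank 1, so it is an outer product K = u v^T: every row of K is a multiple of one row vector. Reading off the entries, u = (-2, 1, 3, -2) and v = (1, 3, -1, 3) (row i of K equals u_i·v^T). A rank-one matrix u v^T satisfies K u = u (v·u) and kills the (3)-dimensional subspace v^⊥, so its characteristic polynomial is lambda^3 (lambda - v·u) with v·u = tr K = -8. Hence the eigenvalues of I - K are 1 (multiplicity 3) and 1 - (-8) = 9, so det(I - K) = 9. (Direct check: I - K =
[[3, 6, -2, 6],
 [-1, -2, 1, -3],
 [-3, -9, 4, -9],
 [2, 6, -2, 7]]
has determinant 9.) The finite-dimensional Fredholm alternative says: either (I - K) is invertible, or ker(I - K) ≠ {0} and then range(I - K) = ker((I - K)^*)^⊥, with dim ker(I - K) = dim ker((I - K)^*). Since det(I - K) ≠ 0, 1 is not an eigenvalue of K and ker(I - K) = {0}, so we are in the first case: for every y there is a unique x = (I - K)^(-1) y. Explicitly, by the Sherman–Morrison formula, (I - u v^T)^(-1) = I + u v^T/(1 - v·u), i.e. (I - K)^(-1) = I + K/(9).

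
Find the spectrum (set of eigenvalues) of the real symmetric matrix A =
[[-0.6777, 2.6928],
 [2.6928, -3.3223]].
sigma(A) ≈ {-5, 1}

A is real symmetric, so its spectrum consists of real eigenvalues. Expanding the characteristic polynomial of the displayed matrix gives
  det(λ I - A) = p(λ) = λ^2 + (4)λ + (-5).
Solving p(λ) = 0 yields eigenvalues ≈ -5, 1. (A is shown rounded to 4 decimals, so these recover the underlying integer eigenvalues to within that precision.)
Verification: the trace of A = -4 equals the sum of eigenvalues -4, and det(A) ≈ -4.9996 matches the eigenvalue product -5.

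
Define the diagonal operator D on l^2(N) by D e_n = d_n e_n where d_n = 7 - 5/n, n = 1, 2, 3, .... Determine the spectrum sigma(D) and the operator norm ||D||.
sigma(D) = {7 - 5/n : n ≥ 1} ∪ {7}; ||D|| = 7

A bounded diagonal operator on l^2 with diagonal entries d_n has spectrum equal to the closure of {d_n : n ≥ 1}: every d_n is an eigenvalue (with eigenvector e_n), so {d_n} ⊂ sigma(D); the spectrum is closed, so its closure is too; and for lambda not in the closure, (D - lambda I) has bounded inverse (the diagonal entries 1/(d_n - lambda) are bounded). For our sequence d_n = 7 - 5/n, n = 1, 2, 3, ...:
  - {d_n} = {7 - 5/n : n ≥ 1}; the only limit point is 7
  - closure = {7 - 5/n : n ≥ 1} ∪ {7}
For the norm: a diagonal operator has ||D|| = sup_n |d_n|. Here d_n = 7 - 5/n increases monotonically from d_1 = 2 toward 7, with all terms in [2, 7); so sup_n |d_n| = 7 (the supremum is the limit, not attained). So ||D|| = 7.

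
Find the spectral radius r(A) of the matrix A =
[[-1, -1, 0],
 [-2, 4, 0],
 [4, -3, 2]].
r(A) = (3 + sqrt(33))/2 ≈ 4.3723

The eigenvalues of A are the roots of its characteristic polynomial. With M = A (coefficients from the trace, the sum of principal 2x2 minors, and det A):
  p(λ) = det(λ I - M) = λ^3 - 5λ^2 + 12.
By the rational root theorem any rational root is an integer divisor of 12. Testing λ = 2: p(2) = 8 - 20 + 0 + 12 = 0, so λ = 2 is a root. Dividing out (λ - 2) leaves p(λ) = (λ - 2)(λ^2 - 3λ - 6). For λ^2 - 3λ - 6 the discriminant is 33. It is nonnegative but not a perfect square, so the roots are real and irrational: λ = (3 ± sqrt(33))/2 ≈ 4.3723, -1.3723.
Thus the eigenvalues (to 4 decimals) are 4.3723 (modulus 4.3723); -1.3723 (modulus 1.3723); 2 (modulus 2). The spectral radius is the largest modulus: r(A) = (3 + sqrt(33))/2 ≈ 4.3723. (Cross-check: r(A) ≤ ||A||_2 ≈ 6.7086; equality holds whenever A is normal, though it can also hold for some non-normal A.)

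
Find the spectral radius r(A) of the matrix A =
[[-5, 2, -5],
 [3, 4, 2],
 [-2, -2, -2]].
r(A) = 7

The eigenvalues of A are the roots of its characteristic polynomial. With M = A (coefficients from the trace, the sum of principal 2x2 minors, and det A):
  p(λ) = det(λ I - M) = λ^3 + 3λ^2 - 30λ - 14.
By the rational root theorem any rational root is an integer divisor of 14. Testing λ = -7: p(-7) = -343 + 147 + 210 - 14 = 0, so λ = -7 is a root. Dividing out (λ + 7) leaves p(λ) = (λ + 7)(λ^2 - 4λ - 2). For λ^2 - 4λ - 2 the discriminant is 24. It is nonnegative but not a perfect square, so the roots are real and irrational: λ = (4 ± sqrt(24))/2 ≈ 4.4495, -0.4495.
Thus the eigenvalues (to 4 decimals) are 4.4495 (modulus 4.4495); -0.4495 (modulus 0.4495); -7 (modulus 7). The spectral radius is the largest modulus: r(A) = 7. (Cross-check: r(A) ≤ ||A||_2 ≈ 8.4434; equality holds whenever A is normal, though it can also hold for some non-normal A.)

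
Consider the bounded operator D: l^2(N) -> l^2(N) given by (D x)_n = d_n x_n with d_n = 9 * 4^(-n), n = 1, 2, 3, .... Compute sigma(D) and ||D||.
sigma(D) = {9 * 4^(-n) : n ≥ 1} ∪ {0}; ||D|| = 9/4

A bounded diagonal operator on l^2 with diagonal entries d_n has spectrum equal to the closure of {d_n : n ≥ 1}: every d_n is an eigenvalue (with eigenvector e_n), so {d_n} ⊂ sigma(D); the spectrum is closed, so its closure is too; and for lambda not in the closure, (D - lambda I) has bounded inverse (the diagonal entries 1/(d_n - lambda) are bounded). For our sequence d_n = 9 * 4^(-n), n = 1, 2, 3, ...:
  - {d_n} = {9 * 4^(-n) : n ≥ 1}; the only limit point is 0
  - closure = {9 * 4^(-n) : n ≥ 1} ∪ {0}
For the norm: a diagonal operator has ||D|| = sup_n |d_n|. Here d_n = 9 * 4^(-n) is positive and decreasing, so sup_n |d_n| = d_1 = 9/4. So ||D|| = 9/4.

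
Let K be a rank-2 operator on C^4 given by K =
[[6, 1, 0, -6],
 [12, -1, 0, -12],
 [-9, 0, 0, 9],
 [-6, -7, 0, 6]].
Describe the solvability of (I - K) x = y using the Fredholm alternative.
(I - K) is invertible (det(I - K) = -118 ≠ 0), so for every y in C^4 the equation (I - K) x = y has a unique solution.

K has rank 2 and factors as K = U V^T = u1 v1^T + u2 v2^T with u1 = (1, 1, -1, -3), v1 = (3, 2, 0, -3), u2 = (1, 3, -2, 1), v2 = (3, -1, 0, -3) (multiplying out reproduces the displayed K). The nonzero eigenvalues of U V^T coincide with those of the 2 x 2 matrix G = V^T U = [[v1·u1, v1·u2], [v2·u1, v2·u2]] = [[14, 6], [11, -3]], and by the Sylvester determinant identity det(I_4 - U V^T) = det(I_2 - V^T U) = det([[-13, -6], [-11, 4]]) = (-13)(4) - (-6)(-11) = -118. (Direct check: I - K =
[[-5, -1, 0, 6],
 [-12, 2, 0, 12],
 [9, 0, 1, -9],
 [6, 7, 0, -5]]
has determinant -118.) The finite-dimensional Fredholm alternative says: either (I - K) is invertible, or ker(I - K) ≠ {0} and then range(I - K) = ker((I - K)^*)^⊥, with dim ker(I - K) = dim ker((I - K)^*). Since det(I - K) ≠ 0, 1 is not an eigenvalue of K and ker(I - K) = {0}, so we are in the first case: for every y there is a unique x = (I - K)^(-1) y. (Explicitly, by the Woodbury identity, (I - U V^T)^(-1) = I + U (I_2 - G)^(-1) V^T.)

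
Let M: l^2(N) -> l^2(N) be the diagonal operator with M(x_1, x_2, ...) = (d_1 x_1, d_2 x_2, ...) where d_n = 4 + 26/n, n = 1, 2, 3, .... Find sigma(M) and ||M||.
sigma(M) = {4 + 26/n : n ≥ 1} ∪ {4}; ||M|| = 30

A bounded diagonal operator on l^2 with diagonal entries d_n has spectrum equal to the closure of {d_n : n ≥ 1}: every d_n is an eigenvalue (with eigenvector e_n), so {d_n} ⊂ sigma(M); the spectrum is closed, so its closure is too; and for lambda not in the closure, (M - lambda I) has bounded inverse (the diagonal entries 1/(d_n - lambda) are bounded). For our sequence d_n = 4 + 26/n, n = 1, 2, 3, ...:
  - {d_n} = {4 + 26/n : n ≥ 1}; the only limit point is 4
  - closure = {4 + 26/n : n ≥ 1} ∪ {4}
For the norm: a diagonal operator has ||M|| = sup_n |d_n|. Here d_n = 4 + 26/n is positive and decreasing, so sup_n |d_n| = d_1 = 4 + 26 = 30. So ||M|| = 30.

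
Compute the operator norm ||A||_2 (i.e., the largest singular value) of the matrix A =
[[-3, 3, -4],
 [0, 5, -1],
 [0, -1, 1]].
||A||_2 ≈ 7.1516 (= sqrt(largest eigenvalue of A^T A))

||A||_2 = sigma_max(A) = sqrt(lambda_max(A^T A)). Form the symmetric matrix M = A^T A =
[[9, -9, 12],
 [-9, 35, -18],
 [12, -18, 18]].
Its characteristic polynomial (trace, sum of principal 2x2 minors, determinant of M give the coefficients) is
  p(λ) = det(λ I - M) = λ^3 - 62λ^2 + 558λ - 144.
No integer candidate from the rational root theorem (±divisors of 144) is a root, so the roots are irrational. The cubic discriminant is Δ = 453754800 > 0, so there are three distinct real roots. p(0) = -144 and p(1) = 353 have opposite signs, so a root lies in (0, 1); Newton's method refines it to λ ≈ 0.2659. p(10) = 236 and p(11) = -177 have opposite signs, so a root lies in (10, 11); Newton's method refines it to λ ≈ 10.5893. p(51) = -297 and p(52) = 1832 have opposite signs, so a root lies in (51, 52); Newton's method refines it to λ ≈ 51.1449. Check (Vieta): the three roots sum to 62, matching tr M = 62.
So the eigenvalues of A^T A are ≈ 0.2659, 10.5893, 51.1449 (all ≥ 0, as they must be for A^T A). The largest is λ_max ≈ 51.1449, hence ||A||_2 = sqrt(λ_max) ≈ 7.1516.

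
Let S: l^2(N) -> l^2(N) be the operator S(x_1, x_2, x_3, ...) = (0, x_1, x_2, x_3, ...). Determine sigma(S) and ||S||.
sigma(S) = closed disk {z in C : |z| ≤ 1}; ||S|| = 1

S is the unit right shift on l^2(N). ||S x||^2 = sum_{k≥1} |x_k|^2 = ||x||^2, so ||S|| = 1 and sigma(S) ⊂ {|z| ≤ 1}. For any |lambda| < 1, the equation (S - lambda I) x = 0 forces x_1 = 0, then x_k = lambda x_{k+1} ⇒ x = 0, so S has no eigenvalues. But (S - lambda I) is not surjective for |lambda| < 1: solving (S - lambda I) x = e_1 would require x_n proportional to lambda^(-n), which is not in l^2. So every |lambda| < 1 lies in the residual spectrum. The boundary |lambda| = 1 is in the approximate point spectrum (the spectrum is closed). Hence sigma(S) is the closed disk of radius 1.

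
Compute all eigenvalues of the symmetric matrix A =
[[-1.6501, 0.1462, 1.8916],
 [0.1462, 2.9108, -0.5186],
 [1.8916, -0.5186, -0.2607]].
sigma(A) ≈ {-3, 1, 3}

A is real symmetric, so its spectrum consists of real eigenvalues. Expanding the characteristic polynomial of the displayed matrix gives
  det(λ I - A) = p(λ) = λ^3 + (-1)λ^2 + (-9)λ + (9).
Solving p(λ) = 0 yields eigenvalues ≈ -3, 1, 3. (A is shown rounded to 4 decimals, so these recover the underlying integer eigenvalues to within that precision.)
Verification: the trace of A = 1 equals the sum of eigenvalues 1, and det(A) ≈ -9.0006 matches the eigenvalue product -9.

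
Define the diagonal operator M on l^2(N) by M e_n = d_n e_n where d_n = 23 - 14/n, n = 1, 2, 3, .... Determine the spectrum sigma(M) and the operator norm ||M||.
sigma(M) = {23 - 14/n : n ≥ 1} ∪ {23}; ||M|| = 23

A bounded diagonal operator on l^2 with diagonal entries d_n has spectrum equal to the closure of {d_n : n ≥ 1}: every d_n is an eigenvalue (with eigenvector e_n), so {d_n} ⊂ sigma(M); the spectrum is closed, so its closure is too; and for lambda not in the closure, (M - lambda I) has bounded inverse (the diagonal entries 1/(d_n - lambda) are bounded). For our sequence d_n = 23 - 14/n, n = 1, 2, 3, ...:
  - {d_n} = {23 - 14/n : n ≥ 1}; the only limit point is 23
  - closure = {23 - 14/n : n ≥ 1} ∪ {23}
For the norm: a diagonal operator has ||M|| = sup_n |d_n|. Here d_n = 23 - 14/n increases monotonically from d_1 = 9 toward 23, with all terms in [9, 23); so sup_n |d_n| = 23 (the supremum is the limit, not attained). So ||M|| = 23.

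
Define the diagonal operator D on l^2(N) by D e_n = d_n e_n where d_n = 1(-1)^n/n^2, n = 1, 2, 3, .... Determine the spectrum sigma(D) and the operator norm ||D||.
sigma(D) = {1(-1)^n/n^2 : n ≥ 1} ∪ {0}; ||D|| = 1

A bounded diagonal operator on l^2 with diagonal entries d_n has spectrum equal to the closure of {d_n : n ≥ 1}: every d_n is an eigenvalue (with eigenvector e_n), so {d_n} ⊂ sigma(D); the spectrum is closed, so its closure is too; and for lambda not in the closure, (D - lambda I) has bounded inverse (the diagonal entries 1/(d_n - lambda) are bounded). For our sequence d_n = 1(-1)^n/n^2, n = 1, 2, 3, ...:
  - {d_n} = {1(-1)^n/n^2 : n ≥ 1}; the only limit point is 0
  - closure = {1(-1)^n/n^2 : n ≥ 1} ∪ {0}
For the norm: a diagonal operator has ||D|| = sup_n |d_n|. Here |d_n| = 1/n^2 is decreasing, so sup_n |d_n| = |d_1| = 1. So ||D|| = 1.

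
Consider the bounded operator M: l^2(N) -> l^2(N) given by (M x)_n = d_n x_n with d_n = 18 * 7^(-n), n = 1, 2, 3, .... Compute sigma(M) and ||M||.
sigma(M) = {18 * 7^(-n) : n ≥ 1} ∪ {0}; ||M|| = 18/7

A bounded diagonal operator on l^2 with diagonal entries d_n has spectrum equal to the closure of {d_n : n ≥ 1}: every d_n is an eigenvalue (with eigenvector e_n), so {d_n} ⊂ sigma(M); the spectrum is closed, so its closure is too; and for lambda not in the closure, (M - lambda I) has bounded inverse (the diagonal entries 1/(d_n - lambda) are bounded). For our sequence d_n = 18 * 7^(-n), n = 1, 2, 3, ...:
  - {d_n} = {18 * 7^(-n) : n ≥ 1}; the only limit point is 0
  - closure = {18 * 7^(-n) : n ≥ 1} ∪ {0}
For the norm: a diagonal operator has ||M|| = sup_n |d_n|. Here d_n = 18 * 7^(-n) is positive and decreasing, so sup_n |d_n| = d_1 = 18/7. So ||M|| = 18/7.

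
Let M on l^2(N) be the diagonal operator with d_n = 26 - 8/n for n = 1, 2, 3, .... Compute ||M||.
||M|| = 26

For a diagonal operator on l^2 with entries d_n, ||M|| = sup_n |d_n|. Here d_1 = 18, d_2 = 22, ..., and d_n = 26 - 8/n increases monotonically toward 26. All terms lie in [18, 26), so |d_n| = d_n and the supremum is the limit 26, which is not attained by any individual d_n. Hence ||M|| = 26.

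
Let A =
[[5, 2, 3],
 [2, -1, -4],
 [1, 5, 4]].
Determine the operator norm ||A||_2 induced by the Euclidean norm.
||A||_2 ≈ 8.5218 (= sqrt(largest eigenvalue of A^T A))

||A||_2 = sigma_max(A) = sqrt(lambda_max(A^T A)). Form the symmetric matrix M = A^T A =
[[30, 13, 11],
 [13, 30, 30],
 [11, 30, 41]].
Its characteristic polynomial (trace, sum of principal 2x2 minors, determinant of M give the coefficients) is
  p(λ) = det(λ I - M) = λ^3 - 101λ^2 + 2170λ - 7921.
No integer candidate from the rational root theorem (±divisors of 7921) is a root, so the roots are irrational. The cubic discriminant is Δ = 4072959769 > 0, so there are three distinct real roots. p(4) = -793 and p(5) = 529 have opposite signs, so a root lies in (4, 5); Newton's method refines it to λ ≈ 4.5838. p(23) = 727 and p(24) = -193 have opposite signs, so a root lies in (23, 24); Newton's method refines it to λ ≈ 23.7956. p(72) = -2017 and p(73) = 1277 have opposite signs, so a root lies in (72, 73); Newton's method refines it to λ ≈ 72.6207. Check (Vieta): the three roots sum to 101, matching tr M = 101.
So the eigenvalues of A^T A are ≈ 4.5838, 23.7956, 72.6207 (all ≥ 0, as they must be for A^T A). The largest is λ_max ≈ 72.6207, hence ||A||_2 = sqrt(λ_max) ≈ 8.5218.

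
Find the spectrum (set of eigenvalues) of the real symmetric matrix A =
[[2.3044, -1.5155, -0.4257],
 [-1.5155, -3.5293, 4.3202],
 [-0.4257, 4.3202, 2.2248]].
sigma(A) ≈ {-6, 2, 5}

A is real symmetric, so its spectrum consists of real eigenvalues. Expanding the characteristic polynomial of the displayed matrix gives
  det(λ I - A) = p(λ) = λ^3 + (-1)λ^2 + (-32)λ + (60).
Solving p(λ) = 0 yields eigenvalues ≈ -6, 2, 5. (A is shown rounded to 4 decimals, so these recover the underlying integer eigenvalues to within that precision.)
Verification: the trace of A = 1 equals the sum of eigenvalues 1, and det(A) ≈ -59.9996 matches the eigenvalue product -60.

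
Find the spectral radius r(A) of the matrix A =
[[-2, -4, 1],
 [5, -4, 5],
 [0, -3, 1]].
r(A) ≈ 5.8988

The eigenvalues of A are the roots of its characteristic polynomial. With M = A (coefficients from the trace, the sum of principal 2x2 minors, and det A):
  p(λ) = det(λ I - M) = λ^3 + 5λ^2 + 37λ + 17.
No integer candidate from the rational root theorem (±divisors of 17) is a root, so the roots are irrational. The cubic discriminant is Δ = -128080 < 0, so there is one real root and a complex-conjugate pair. p(-1) = -16 and p(0) = 17 have opposite signs, so a root lies in (-1, 0); Newton's method refines it to λ ≈ -0.4886. Dividing out (λ - (-0.4886)) leaves approximately λ^2 + 4.5114λ + 34.7959. For λ^2 + 4.5114λ + 34.7959 the discriminant is -118.8304. It is negative, so the remaining roots are the complex-conjugate pair λ ≈ -2.2557 ± 5.4505i. Their product equals the constant term, so |λ|^2 ≈ 34.7959 and |λ| ≈ 5.8988.
Thus the eigenvalues (to 4 decimals) are -0.4886 (modulus 0.4886); -2.2557 ± 5.4505i (modulus 5.8988). The spectral radius is the largest modulus: r(A) ≈ 5.8988. (Cross-check: r(A) ≤ ||A||_2 ≈ 8.6348; equality holds whenever A is normal, though it can also hold for some non-normal A.)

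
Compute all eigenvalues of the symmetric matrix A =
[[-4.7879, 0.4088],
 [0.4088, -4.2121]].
sigma(A) ≈ {-5, -4}

A is real symmetric, so its spectrum consists of real eigenvalues. Expanding the characteristic polynomial of the displayed matrix gives
  det(λ I - A) = p(λ) = λ^2 + (9)λ + (20).
Solving p(λ) = 0 yields eigenvalues ≈ -5, -4. (A is shown rounded to 4 decimals, so these recover the underlying integer eigenvalues to within that precision.)
Verification: the trace of A = -9 equals the sum of eigenvalues -9, and det(A) ≈ 20.0000 matches the eigenvalue product 20.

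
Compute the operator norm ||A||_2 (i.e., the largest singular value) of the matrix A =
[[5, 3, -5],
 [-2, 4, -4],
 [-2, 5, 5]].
||A||_2 ≈ 9.0332 (= sqrt(largest eigenvalue of A^T A))

||A||_2 = sigma_max(A) = sqrt(lambda_max(A^T A)). Form the symmetric matrix M = A^T A =
[[33, -3, -27],
 [-3, 50, -6],
 [-27, -6, 66]].
Its characteristic polynomial (trace, sum of principal 2x2 minors, determinant of M give the coefficients) is
  p(λ) = det(λ I - M) = λ^3 - 149λ^2 + 6354λ - 69696.
No integer candidate from the rational root theorem (±divisors of 69696) is a root, so the roots are irrational. The cubic discriminant is Δ = 4562525700 > 0, so there are three distinct real roots. p(16) = -2080 and p(17) = 174 have opposite signs, so a root lies in (16, 17); Newton's method refines it to λ ≈ 16.9196. p(50) = 504 and p(51) = -540 have opposite signs, so a root lies in (50, 51); Newton's method refines it to λ ≈ 50.4822. p(81) = -1170 and p(82) = 824 have opposite signs, so a root lies in (81, 82); Newton's method refines it to λ ≈ 81.5983. Check (Vieta): the three roots sum to 149, matching tr M = 149.
So the eigenvalues of A^T A are ≈ 16.9196, 50.4822, 81.5983 (all ≥ 0, as they must be for A^T A). The largest is λ_max ≈ 81.5983, hence ||A||_2 = sqrt(λ_max) ≈ 9.0332.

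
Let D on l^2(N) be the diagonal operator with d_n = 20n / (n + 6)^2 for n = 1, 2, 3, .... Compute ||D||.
||D|| = 5/6 (attained at n = 6)

For D diagonal, ||D|| = sup_n |d_n|. Treat f(x) = 20x / (x + 6)^2 for real x > 0. By the quotient rule, f'(x) = 20(6 - x)/(x + 6)^3, which is positive for x < 6 and negative for x > 6. So f has a unique maximum at x = 6, and since 6 is a positive integer, the supremum over n ≥ 1 is attained at n = 6: d_6 = 20·6/(6 + 6)^2 = 20·6/144 = 5/6. Hence ||D|| = 5/6.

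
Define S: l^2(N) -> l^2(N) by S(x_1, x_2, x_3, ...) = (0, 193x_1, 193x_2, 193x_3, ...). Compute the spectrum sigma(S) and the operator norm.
sigma(S) = closed disk {z in C : |z| ≤ 193}; ||S|| = 193

Note S = 193·U where U is the unit right shift (U x)_k = x_{k-1} (with x_0 := 0); so ||S|| = 193||U|| and sigma(S) = 193·sigma(U). ||S x||^2 = sum_{k≥1} |193x_k|^2 = 37249||x||^2, so ||S|| = 193 and sigma(S) ⊂ {|z| ≤ 193}. For any |lambda| < 193, the equation (S - lambda I) x = 0 forces x_1 = 0, then 193x_k = lambda x_{k+1} ⇒ x = 0, so S has no eigenvalues. But (S - lambda I) is not surjective for |lambda| < 193: solving (S - lambda I) x = e_1 would require x_n proportional to (lambda/193)^(-n), which is not in l^2. So every |lambda| < 193 lies in the residual spectrum. The boundary |lambda| = 193 is in the approximate point spectrum (the spectrum is closed). Hence sigma(S) is the closed disk of radius 193.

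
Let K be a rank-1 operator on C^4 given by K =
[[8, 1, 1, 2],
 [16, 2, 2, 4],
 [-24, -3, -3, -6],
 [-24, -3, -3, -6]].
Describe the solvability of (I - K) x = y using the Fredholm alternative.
(I - K) is singular (det(I - K) = 0, i.e. 1 ∈ sigma(K)). (I - K) x = y is solvable iff y ⊥ ker((I - K)^*) = span{(8, 1, 1, 2)}, i.e. iff 8y_1 + y_2 + y_3 + 2y_4 = 0. When solvable, the solutions are x = y + c·(1, 2, -3, -3), c arbitrary (ker(I - K) = span{(1, 2, -3, -3)}, dimension 1).

K has rank 1, so it is an outer product K = u v^T: every row of K is a multiple of one row vector. Reading off the entries, u = (1, 2, -3, -3) and v = (8, 1, 1, 2) (row i of K equals u_i·v^T). A rank-one matrix u v^T satisfies K u = u (v·u) and kills the (3)-dimensional subspace v^⊥, so its characteristic polynomial is lambda^3 (lambda - v·u) with v·u = tr K = 1. Hence the eigenvalues of I - K are 1 (multiplicity 3) and 1 - (1) = 0, so det(I - K) = 0. (Direct check: I - K =
[[-7, -1, -1, -2],
 [-16, -1, -2, -4],
 [24, 3, 4, 6],
 [24, 3, 3, 7]]
has determinant 0.) So 1 is an eigenvalue of K and (I - K) is not invertible. The finite-dimensional Fredholm alternative says: either (I - K) is invertible, or ker(I - K) ≠ {0} and then range(I - K) = ker((I - K)^*)^⊥, with dim ker(I - K) = dim ker((I - K)^*). We are in the second case, so we need both kernels. Kernel of I - K: (I - K) u = u - u (v·u) = u - u = 0, so ker(I - K) = span{u} = span{(1, 2, -3, -3)} (it is exactly 1-dimensional because rank(I - K) = 3). Kernel of the adjoint: K is real, so (I - K)^* = I - K^T = I - v u^T, and (I - v u^T) v = v - v (u·v) = 0; hence ker((I - K)^*) = span{v} = span{(8, 1, 1, 2)}. Therefore (I - K) x = y is solvable iff <y, v> = 0, i.e. iff 8y_1 + y_2 + y_3 + 2y_4 = 0. When this holds, K y = u (v·y) = 0, so (I - K) y = y and x = y is a particular solution; the full solution set is the line x = y + c·u = y + c·(1, 2, -3, -3), c ∈ C.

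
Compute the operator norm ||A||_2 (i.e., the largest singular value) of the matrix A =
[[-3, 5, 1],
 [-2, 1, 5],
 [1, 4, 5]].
||A||_2 ≈ 8.9473 (= sqrt(largest eigenvalue of A^T A))

||A||_2 = sigma_max(A) = sqrt(lambda_max(A^T A)). Form the symmetric matrix M = A^T A =
[[14, -13, -8],
 [-13, 42, 30],
 [-8, 30, 51]].
Its characteristic polynomial (trace, sum of principal 2x2 minors, determinant of M give the coefficients) is
  p(λ) = det(λ I - M) = λ^3 - 107λ^2 + 2311λ - 12321.
No integer candidate from the rational root theorem (±divisors of 12321) is a root, so the roots are irrational. The cubic discriminant is Δ = 2143078992 > 0, so there are three distinct real roots. p(8) = -169 and p(9) = 540 have opposite signs, so a root lies in (8, 9); Newton's method refines it to λ ≈ 8.2187. p(18) = 441 and p(19) = -180 have opposite signs, so a root lies in (18, 19); Newton's method refines it to λ ≈ 18.7265. p(80) = -241 and p(81) = 4284 have opposite signs, so a root lies in (80, 81); Newton's method refines it to λ ≈ 80.0548. Check (Vieta): the three roots sum to 107, matching tr M = 107.
So the eigenvalues of A^T A are ≈ 8.2187, 18.7265, 80.0548 (all ≥ 0, as they must be for A^T A). The largest is λ_max ≈ 80.0548, hence ||A||_2 = sqrt(λ_max) ≈ 8.9473.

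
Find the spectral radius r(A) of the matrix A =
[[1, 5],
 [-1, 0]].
r(A) = sqrt(5) ≈ 2.2361

The eigenvalues of A are the roots of its characteristic polynomial. With M = A (coefficients from the trace and determinant):
  p(λ) = det(λ I - M) = λ^2 - λ + 5.
For λ^2 - λ + 5 the discriminant is -19. It is negative, so the roots are the complex-conjugate pair λ = 1/2 ± (sqrt(19)/2) i ≈ 0.5 ± 2.1794i. For a conjugate pair the product of the roots equals the constant term, so |λ|^2 = 5 and |λ| = sqrt(5) ≈ 2.2361.
Thus the eigenvalues (to 4 decimals) are 0.5 ± 2.1794i (modulus 2.2361). The spectral radius is the largest modulus: r(A) = sqrt(5) ≈ 2.2361. (Cross-check: r(A) ≤ ||A||_2 ≈ 5.1029; equality holds whenever A is normal, though it can also hold for some non-normal A.)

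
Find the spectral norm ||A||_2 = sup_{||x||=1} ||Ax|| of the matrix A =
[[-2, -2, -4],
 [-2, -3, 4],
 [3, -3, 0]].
||A||_2 ≈ 5.7801 (= sqrt(largest eigenvalue of A^T A))

||A||_2 = sigma_max(A) = sqrt(lambda_max(A^T A)). Form the symmetric matrix M = A^T A =
[[17, 1, 0],
 [1, 22, -4],
 [0, -4, 32]].
Its characteristic polynomial (trace, sum of principal 2x2 minors, determinant of M give the coefficients) is
  p(λ) = det(λ I - M) = λ^3 - 71λ^2 + 1605λ - 11664.
No integer candidate from the rational root theorem (±divisors of 11664) is a root, so the roots are irrational. The cubic discriminant is Δ = 725877 > 0, so there are three distinct real roots. p(16) = -64 and p(17) = 15 have opposite signs, so a root lies in (16, 17); Newton's method refines it to λ ≈ 16.7613. p(20) = 36 and p(21) = -9 have opposite signs, so a root lies in (20, 21); Newton's method refines it to λ ≈ 20.8289. p(33) = -81 and p(34) = 134 have opposite signs, so a root lies in (33, 34); Newton's method refines it to λ ≈ 33.4098. Check (Vieta): the three roots sum to 71, matching tr M = 71.
So the eigenvalues of A^T A are ≈ 16.7613, 20.8289, 33.4098 (all ≥ 0, as they must be for A^T A). The largest is λ_max ≈ 33.4098, hence ||A||_2 = sqrt(λ_max) ≈ 5.7801.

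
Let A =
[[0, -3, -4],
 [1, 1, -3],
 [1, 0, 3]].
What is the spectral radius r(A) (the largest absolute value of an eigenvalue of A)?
r(A) ≈ 3.0747

The eigenvalues of A are the roots of its characteristic polynomial. With M = A (coefficients from the trace, the sum of principal 2x2 minors, and det A):
  p(λ) = det(λ I - M) = λ^3 - 4λ^2 + 10λ - 22.
No integer candidate from the rational root theorem (±divisors of 22) is a root, so the roots are irrational. The cubic discriminant is Δ = -5260 < 0, so there is one real root and a complex-conjugate pair. p(3) = -1 and p(4) = 18 have opposite signs, so a root lies in (3, 4); Newton's method refines it to λ ≈ 3.0747. Dividing out (λ - (3.0747)) leaves approximately λ^2 - 0.9253λ + 7.1551. For λ^2 - 0.9253λ + 7.1551 the discriminant is -27.7642. It is negative, so the remaining roots are the complex-conjugate pair λ ≈ 0.4626 ± 2.6346i. Their product equals the constant term, so |λ|^2 ≈ 7.1551 and |λ| ≈ 2.6749.
Thus the eigenvalues (to 4 decimals) are 3.0747 (modulus 3.0747); 0.4626 ± 2.6346i (modulus 2.6749). The spectral radius is the largest modulus: r(A) ≈ 3.0747. (Cross-check: r(A) ≤ ||A||_2 ≈ 6.083; equality holds whenever A is normal, though it can also hold for some non-normal A.)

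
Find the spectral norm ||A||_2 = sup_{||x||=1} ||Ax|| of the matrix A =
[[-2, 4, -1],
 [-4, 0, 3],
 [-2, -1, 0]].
||A||_2 ≈ 5.4992 (= sqrt(largest eigenvalue of A^T A))

||A||_2 = sigma_max(A) = sqrt(lambda_max(A^T A)). Form the symmetric matrix M = A^T A =
[[24, -6, -10],
 [-6, 17, -4],
 [-10, -4, 10]].
Its characteristic polynomial (trace, sum of principal 2x2 minors, determinant of M give the coefficients) is
  p(λ) = det(λ I - M) = λ^3 - 51λ^2 + 666λ - 1156.
No integer candidate from the rational root theorem (±divisors of 1156) is a root, so the roots are irrational. The cubic discriminant is Δ = 29361204 > 0, so there are three distinct real roots. p(2) = -20 and p(3) = 410 have opposite signs, so a root lies in (2, 3); Newton's method refines it to λ ≈ 2.0424. p(18) = 140 and p(19) = -54 have opposite signs, so a root lies in (18, 19); Newton's method refines it to λ ≈ 18.7167. p(30) = -76 and p(31) = 270 have opposite signs, so a root lies in (30, 31); Newton's method refines it to λ ≈ 30.2409. Check (Vieta): the three roots sum to 51, matching tr M = 51.
So the eigenvalues of A^T A are ≈ 2.0424, 18.7167, 30.2409 (all ≥ 0, as they must be for A^T A). The largest is λ_max ≈ 30.2409, hence ||A||_2 = sqrt(λ_max) ≈ 5.4992.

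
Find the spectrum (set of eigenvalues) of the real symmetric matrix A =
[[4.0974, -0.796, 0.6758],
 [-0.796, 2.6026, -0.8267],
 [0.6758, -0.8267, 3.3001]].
sigma(A) ≈ {2, 3, 5}

A is real symmetric, so its spectrum consists of real eigenvalues. Expanding the characteristic polynomial of the displayed matrix gives
  det(λ I - A) = p(λ) = λ^3 + (-10)λ^2 + (31)λ + (-30.0014).
Solving p(λ) = 0 yields eigenvalues ≈ 2, 3, 5. (A is shown rounded to 4 decimals, so these recover the underlying integer eigenvalues to within that precision.)
Verification: the trace of A = 10 equals the sum of eigenvalues 10, and det(A) ≈ 30.0014 matches the eigenvalue product 30.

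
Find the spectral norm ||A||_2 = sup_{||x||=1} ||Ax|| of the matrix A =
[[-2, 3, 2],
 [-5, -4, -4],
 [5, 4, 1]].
||A||_2 ≈ 9.8202 (= sqrt(largest eigenvalue of A^T A))

||A||_2 = sigma_max(A) = sqrt(lambda_max(A^T A)). Form the symmetric matrix M = A^T A =
[[54, 34, 21],
 [34, 41, 26],
 [21, 26, 21]].
Its characteristic polynomial (trace, sum of principal 2x2 minors, determinant of M give the coefficients) is
  p(λ) = det(λ I - M) = λ^3 - 116λ^2 + 1936λ - 4761.
No integer candidate from the rational root theorem (±divisors of 4761) is a root, so the roots are irrational. The cubic discriminant is Δ = 10317122709 > 0, so there are three distinct real roots. p(2) = -1345 and p(3) = 30 have opposite signs, so a root lies in (2, 3); Newton's method refines it to λ ≈ 2.9764. p(16) = 615 and p(17) = -460 have opposite signs, so a root lies in (16, 17); Newton's method refines it to λ ≈ 16.5871. p(96) = -3225 and p(97) = 4260 have opposite signs, so a root lies in (96, 97); Newton's method refines it to λ ≈ 96.4366. Check (Vieta): the three roots sum to 116, matching tr M = 116.
So the eigenvalues of A^T A are ≈ 2.9764, 16.5871, 96.4366 (all ≥ 0, as they must be for A^T A). The largest is λ_max ≈ 96.4366, hence ||A||_2 = sqrt(λ_max) ≈ 9.8202.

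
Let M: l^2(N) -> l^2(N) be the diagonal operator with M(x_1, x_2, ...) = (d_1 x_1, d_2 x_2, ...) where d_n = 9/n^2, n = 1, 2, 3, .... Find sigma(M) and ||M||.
sigma(M) = {9/n^2 : n ≥ 1} ∪ {0}; ||M|| = 9

A bounded diagonal operator on l^2 with diagonal entries d_n has spectrum equal to the closure of {d_n : n ≥ 1}: every d_n is an eigenvalue (with eigenvector e_n), so {d_n} ⊂ sigma(M); the spectrum is closed, so its closure is too; and for lambda not in the closure, (M - lambda I) has bounded inverse (the diagonal entries 1/(d_n - lambda) are bounded). For our sequence d_n = 9/n^2, n = 1, 2, 3, ...:
  - {d_n} = {9/n^2 : n ≥ 1}; the only limit point is 0
  - closure = {9/n^2 : n ≥ 1} ∪ {0}
For the norm: a diagonal operator has ||M|| = sup_n |d_n|. Here d_n = 9/n^2 is positive and decreasing, so sup_n |d_n| = d_1 = 9. So ||M|| = 9.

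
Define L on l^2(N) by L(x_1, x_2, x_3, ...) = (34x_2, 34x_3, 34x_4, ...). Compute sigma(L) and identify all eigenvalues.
sigma(L) = closed disk {z in C : |z| ≤ 34}; sigma_p(L) = open disk {z in C : |z| < 34}

Note L = 34·V where V is the unit left shift (V x)_k = x_{k+1}; so sigma(L) = 34·sigma(V) and ||L|| = 34||V||. ||L x||^2 = 1156sum_{k≥2} |x_k|^2 ≤ 1156||x||^2, with equality on {x : x_1 = 0}, so ||L|| = 34. For any lambda with |lambda| < 34, set r = lambda/34 (|r| < 1); the vector x = (1, r, r^2, ...) is in l^2 and satisfies L x = 34(r, r^2, ...) = lambda x, so lambda is an eigenvalue. On the boundary |lambda| = 34 the geometric series diverges, so no l^2 eigenvector exists, but these lambda lie in the approximate point spectrum. Hence sigma(L) is the closed disk of radius 34 and sigma_p(L) is the open disk.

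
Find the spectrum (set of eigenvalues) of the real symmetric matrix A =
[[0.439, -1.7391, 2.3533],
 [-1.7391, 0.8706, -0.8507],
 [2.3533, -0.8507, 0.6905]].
sigma(A) ≈ {-2, 0, 4}

A is real symmetric, so its spectrum consists of real eigenvalues. Expanding the characteristic polynomial of the displayed matrix gives
  det(λ I - A) = p(λ) = λ^3 + (-2)λ^2 + (-8)λ + (0).
Solving p(λ) = 0 yields eigenvalues ≈ -2, 0, 4. (A is shown rounded to 4 decimals, so these recover the underlying integer eigenvalues to within that precision.)
Verification: the trace of A = 2 equals the sum of eigenvalues 2, and det(A) ≈ -0.0004 matches the eigenvalue product 0.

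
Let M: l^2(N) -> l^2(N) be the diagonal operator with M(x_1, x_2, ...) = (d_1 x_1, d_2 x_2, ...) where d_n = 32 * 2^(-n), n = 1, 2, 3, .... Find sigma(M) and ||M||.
sigma(M) = {32 * 2^(-n) : n ≥ 1} ∪ {0}; ||M|| = 16

A bounded diagonal operator on l^2 with diagonal entries d_n has spectrum equal to the closure of {d_n : n ≥ 1}: every d_n is an eigenvalue (with eigenvector e_n), so {d_n} ⊂ sigma(M); the spectrum is closed, so its closure is too; and for lambda not in the closure, (M - lambda I) has bounded inverse (the diagonal entries 1/(d_n - lambda) are bounded). For our sequence d_n = 32 * 2^(-n), n = 1, 2, 3, ...:
  - {d_n} = {32 * 2^(-n) : n ≥ 1}; the only limit point is 0
  - closure = {32 * 2^(-n) : n ≥ 1} ∪ {0}
For the norm: a diagonal operator has ||M|| = sup_n |d_n|. Here d_n = 32 * 2^(-n) is positive and decreasing, so sup_n |d_n| = d_1 = 32/2 = 16. So ||M|| = 16.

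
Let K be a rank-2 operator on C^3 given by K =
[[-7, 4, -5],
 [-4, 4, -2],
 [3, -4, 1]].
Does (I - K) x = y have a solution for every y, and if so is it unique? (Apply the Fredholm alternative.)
(I - K) is invertible (det(I - K) = -5 ≠ 0), so for every y in C^3 the equation (I - K) x = y has a unique solution.

K has rank 2 and factors as K = U V^T = u1 v1^T + u2 v2^T with u1 = (-2, -2, 2), v1 = (2, -2, 1), u2 = (-3, 0, -1), v2 = (1, 0, 1) (multiplying out reproduces the displayed K). The nonzero eigenvalues of U V^T coincide with those of the 2 x 2 matrix G = V^T U = [[v1·u1, v1·u2], [v2·u1, v2·u2]] = [[2, -7], [0, -4]], and by the Sylvester determinant identity det(I_3 - U V^T) = det(I_2 - V^T U) = det([[-1, 7], [0, 5]]) = (-1)(5) - (7)(0) = -5. (Direct check: I - K =
[[8, -4, 5],
 [4, -3, 2],
 [-3, 4, 0]]
has determinant -5.) The finite-dimensional Fredholm alternative says: either (I - K) is invertible, or ker(I - K) ≠ {0} and then range(I - K) = ker((I - K)^*)^⊥, with dim ker(I - K) = dim ker((I - K)^*). Since det(I - K) ≠ 0, 1 is not an eigenvalue of K and ker(I - K) = {0}, so we are in the first case: for every y there is a unique x = (I - K)^(-1) y. (Explicitly, by the Woodbury identity, (I - U V^T)^(-1) = I + U (I_2 - G)^(-1) V^T.)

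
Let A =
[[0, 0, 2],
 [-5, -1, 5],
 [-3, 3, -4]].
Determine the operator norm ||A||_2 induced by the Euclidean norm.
||A||_2 ≈ 7.5518 (= sqrt(largest eigenvalue of A^T A))

||A||_2 = sigma_max(A) = sqrt(lambda_max(A^T A)). Form the symmetric matrix M = A^T A =
[[34, -4, -13],
 [-4, 10, -17],
 [-13, -17, 45]].
Its characteristic polynomial (trace, sum of principal 2x2 minors, determinant of M give the coefficients) is
  p(λ) = det(λ I - M) = λ^3 - 89λ^2 + 1846λ - 1296.
No integer candidate from the rational root theorem (±divisors of 1296) is a root, so the roots are irrational. The cubic discriminant is Δ = 1962684996 > 0, so there are three distinct real roots. p(0) = -1296 and p(1) = 462 have opposite signs, so a root lies in (0, 1); Newton's method refines it to λ ≈ 0.7274. p(31) = 192 and p(32) = -592 have opposite signs, so a root lies in (31, 32); Newton's method refines it to λ ≈ 31.2437. p(57) = -42 and p(58) = 1488 have opposite signs, so a root lies in (57, 58); Newton's method refines it to λ ≈ 57.029. Check (Vieta): the three roots sum to 89, matching tr M = 89.
So the eigenvalues of A^T A are ≈ 0.7274, 31.2437, 57.029 (all ≥ 0, as they must be for A^T A). The largest is λ_max ≈ 57.029, hence ||A||_2 = sqrt(λ_max) ≈ 7.5518.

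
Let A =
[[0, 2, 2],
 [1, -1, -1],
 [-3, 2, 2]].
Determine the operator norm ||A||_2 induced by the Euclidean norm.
||A||_2 = sqrt((28 + sqrt(456))/2) ≈ 4.9676 (= sqrt(largest eigenvalue of A^T A))

||A||_2 = sigma_max(A) = sqrt(lambda_max(A^T A)). Form the symmetric matrix M = A^T A =
[[10, -7, -7],
 [-7, 9, 9],
 [-7, 9, 9]].
Its characteristic polynomial (trace, sum of principal 2x2 minors, determinant of M give the coefficients) is
  p(λ) = det(λ I - M) = λ^3 - 28λ^2 + 82λ.
The constant term is 0, so λ = 0 is a root. Dividing out λ leaves p(λ) = λ(λ^2 - 28λ + 82). For λ^2 - 28λ + 82 the discriminant is 456. It is nonnegative but not a perfect square, so the roots are real and irrational: λ = (28 ± sqrt(456))/2 ≈ 24.6771, 3.3229.
So the eigenvalues of A^T A are ≈ 0, 3.3229, 24.6771 (all ≥ 0, as they must be for A^T A). The largest is λ_max = (28 + sqrt(456))/2 ≈ 24.6771, hence ||A||_2 = sqrt(λ_max) = sqrt((28 + sqrt(456))/2) ≈ 4.9676.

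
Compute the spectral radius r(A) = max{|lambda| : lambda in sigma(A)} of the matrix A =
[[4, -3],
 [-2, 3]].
r(A) = 6

The eigenvalues of A are the roots of its characteristic polynomial. With M = A (coefficients from the trace and determinant):
  p(λ) = det(λ I - M) = λ^2 - 7λ + 6.
For λ^2 - 7λ + 6 the discriminant is 25. It is a perfect square (5^2), so the roots are rational: λ = (7 ± 5)/2 = 6, 1.
Thus the eigenvalues (to 4 decimals) are 6 (modulus 6); 1 (modulus 1). The spectral radius is the largest modulus: r(A) = 6. (Cross-check: r(A) ≤ ||A||_2 ≈ 6.085; equality holds whenever A is normal, though it can also hold for some non-normal A.)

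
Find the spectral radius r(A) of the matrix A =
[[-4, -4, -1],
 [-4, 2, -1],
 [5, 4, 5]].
r(A) ≈ 5.1801

The eigenvalues of A are the roots of its characteristic polynomial. With M = A (coefficients from the trace, the sum of principal 2x2 minors, and det A):
  p(λ) = det(λ I - M) = λ^3 - 3λ^2 - 25λ + 90.
No integer candidate from the rational root theorem (±divisors of 90) is a root, so the roots are irrational. The cubic discriminant is Δ = -19355 < 0, so there is one real root and a complex-conjugate pair. p(-6) = -84 and p(-5) = 15 have opposite signs, so a root lies in (-6, -5); Newton's method refines it to λ ≈ -5.1801. Dividing out (λ - (-5.1801)) leaves approximately λ^2 - 8.1801λ + 17.3741. For λ^2 - 8.1801λ + 17.3741 the discriminant is -2.5819. It is negative, so the remaining roots are the complex-conjugate pair λ ≈ 4.0901 ± 0.8034i. Their product equals the constant term, so |λ|^2 ≈ 17.3741 and |λ| ≈ 4.1682.
Thus the eigenvalues (to 4 decimals) are -5.1801 (modulus 5.1801); 4.0901 ± 0.8034i (modulus 4.1682). The spectral radius is the largest modulus: r(A) ≈ 5.1801. (Cross-check: r(A) ≤ ||A||_2 ≈ 9.9208; equality holds whenever A is normal, though it can also hold for some non-normal A.)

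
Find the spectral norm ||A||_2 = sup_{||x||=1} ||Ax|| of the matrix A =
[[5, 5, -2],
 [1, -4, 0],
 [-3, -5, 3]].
||A||_2 ≈ 10.0435 (= sqrt(largest eigenvalue of A^T A))

||A||_2 = sigma_max(A) = sqrt(lambda_max(A^T A)). Form the symmetric matrix M = A^T A =
[[35, 36, -19],
 [36, 66, -25],
 [-19, -25, 13]].
Its characteristic polynomial (trace, sum of principal 2x2 minors, determinant of M give the coefficients) is
  p(λ) = det(λ I - M) = λ^3 - 114λ^2 + 1341λ - 1681.
No integer candidate from the rational root theorem (±divisors of 1681) is a root, so the roots are irrational. The cubic discriminant is Δ = 8311944681 > 0, so there are three distinct real roots. p(1) = -453 and p(2) = 553 have opposite signs, so a root lies in (1, 2); Newton's method refines it to λ ≈ 1.4237. p(11) = 607 and p(12) = -277 have opposite signs, so a root lies in (11, 12); Newton's method refines it to λ ≈ 11.7053. p(100) = -7581 and p(101) = 1147 have opposite signs, so a root lies in (100, 101); Newton's method refines it to λ ≈ 100.871. Check (Vieta): the three roots sum to 114, matching tr M = 114.
So the eigenvalues of A^T A are ≈ 1.4237, 11.7053, 100.871 (all ≥ 0, as they must be for A^T A). The largest is λ_max ≈ 100.871, hence ||A||_2 = sqrt(λ_max) ≈ 10.0435.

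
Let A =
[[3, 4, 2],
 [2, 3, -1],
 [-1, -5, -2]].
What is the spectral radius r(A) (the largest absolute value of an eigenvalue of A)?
r(A) ≈ 5.6343

The eigenvalues of A are the roots of its characteristic polynomial. With M = A (coefficients from the trace, the sum of principal 2x2 minors, and det A):
  p(λ) = det(λ I - M) = λ^3 - 4λ^2 - 14λ + 27.
No integer candidate from the rational root theorem (±divisors of 27) is a root, so the roots are irrational. The cubic discriminant is Δ = 28557 > 0, so there are three distinct real roots. p(-4) = -45 and p(-3) = 6 have opposite signs, so a root lies in (-4, -3); Newton's method refines it to λ ≈ -3.1538. p(1) = 10 and p(2) = -9 have opposite signs, so a root lies in (1, 2); Newton's method refines it to λ ≈ 1.5195. p(5) = -18 and p(6) = 15 have opposite signs, so a root lies in (5, 6); Newton's method refines it to λ ≈ 5.6343. Check (Vieta): the three roots sum to 4, matching tr M = 4.
Thus the eigenvalues (to 4 decimals) are -3.1538 (modulus 3.1538); 1.5195 (modulus 1.5195); 5.6343 (modulus 5.6343). The spectral radius is the largest modulus: r(A) ≈ 5.6343. (Cross-check: r(A) ≤ ||A||_2 ≈ 8.1105; equality holds whenever A is normal, though it can also hold for some non-normal A.)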